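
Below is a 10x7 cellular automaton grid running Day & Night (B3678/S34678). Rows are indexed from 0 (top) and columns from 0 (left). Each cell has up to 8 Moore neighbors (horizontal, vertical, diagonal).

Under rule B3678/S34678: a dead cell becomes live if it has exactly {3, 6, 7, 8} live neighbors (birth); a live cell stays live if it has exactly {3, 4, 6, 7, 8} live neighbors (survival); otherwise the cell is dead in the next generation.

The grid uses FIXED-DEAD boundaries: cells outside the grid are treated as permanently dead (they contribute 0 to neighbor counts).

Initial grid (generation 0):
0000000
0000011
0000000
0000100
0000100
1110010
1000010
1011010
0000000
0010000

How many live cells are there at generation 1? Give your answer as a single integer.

Simulating step by step:
Generation 0 (given above): 15 live cells
Generation 1: 15 live cells
0000000
0000000
0000010
0000000
0101010
0100100
1101001
0100100
0111000
0000000
Population at generation 1: 15

Answer: 15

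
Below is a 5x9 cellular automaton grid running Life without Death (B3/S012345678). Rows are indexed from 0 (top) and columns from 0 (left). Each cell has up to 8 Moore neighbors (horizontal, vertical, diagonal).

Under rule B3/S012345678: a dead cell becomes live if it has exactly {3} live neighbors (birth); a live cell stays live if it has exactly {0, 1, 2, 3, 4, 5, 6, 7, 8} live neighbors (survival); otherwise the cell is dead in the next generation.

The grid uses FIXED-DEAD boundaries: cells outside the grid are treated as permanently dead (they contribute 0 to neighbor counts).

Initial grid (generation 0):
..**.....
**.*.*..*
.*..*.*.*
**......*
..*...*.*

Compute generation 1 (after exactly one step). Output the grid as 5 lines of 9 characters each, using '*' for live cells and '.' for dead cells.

Answer: .****....
**.*.*.**
.*..***.*
***..*..*
.**...***

Derivation:
Simulating step by step:
Generation 0 (given above): 17 live cells
Generation 1: 25 live cells
(generation 1 grid is the final answer)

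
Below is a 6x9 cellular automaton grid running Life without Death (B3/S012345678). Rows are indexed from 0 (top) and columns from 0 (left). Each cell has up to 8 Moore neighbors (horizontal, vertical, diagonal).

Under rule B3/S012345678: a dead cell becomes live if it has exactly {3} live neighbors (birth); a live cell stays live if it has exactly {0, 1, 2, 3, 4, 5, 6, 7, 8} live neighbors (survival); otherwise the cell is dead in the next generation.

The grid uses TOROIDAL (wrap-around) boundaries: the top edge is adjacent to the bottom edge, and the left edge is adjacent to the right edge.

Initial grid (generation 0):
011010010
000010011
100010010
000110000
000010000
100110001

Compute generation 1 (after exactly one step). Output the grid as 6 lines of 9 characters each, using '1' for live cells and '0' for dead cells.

Simulating step by step:
Generation 0 (given above): 17 live cells
Generation 1: 28 live cells
(generation 1 grid is the final answer)

Answer: 011011010
110011111
100011010
000111000
000011000
111111001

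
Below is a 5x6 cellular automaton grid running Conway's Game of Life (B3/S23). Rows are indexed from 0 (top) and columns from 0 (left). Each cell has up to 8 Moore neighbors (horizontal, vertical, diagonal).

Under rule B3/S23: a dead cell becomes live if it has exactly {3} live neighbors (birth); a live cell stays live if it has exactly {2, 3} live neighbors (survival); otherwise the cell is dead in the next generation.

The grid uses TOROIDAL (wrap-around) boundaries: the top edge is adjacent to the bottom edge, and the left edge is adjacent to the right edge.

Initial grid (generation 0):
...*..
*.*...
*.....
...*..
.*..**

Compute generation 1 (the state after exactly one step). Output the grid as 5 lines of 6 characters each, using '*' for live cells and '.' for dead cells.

Answer: ******
.*....
.*....
*...**
..***.

Derivation:
Simulating step by step:
Generation 0 (given above): 8 live cells
Generation 1: 14 live cells
(generation 1 grid is the final answer)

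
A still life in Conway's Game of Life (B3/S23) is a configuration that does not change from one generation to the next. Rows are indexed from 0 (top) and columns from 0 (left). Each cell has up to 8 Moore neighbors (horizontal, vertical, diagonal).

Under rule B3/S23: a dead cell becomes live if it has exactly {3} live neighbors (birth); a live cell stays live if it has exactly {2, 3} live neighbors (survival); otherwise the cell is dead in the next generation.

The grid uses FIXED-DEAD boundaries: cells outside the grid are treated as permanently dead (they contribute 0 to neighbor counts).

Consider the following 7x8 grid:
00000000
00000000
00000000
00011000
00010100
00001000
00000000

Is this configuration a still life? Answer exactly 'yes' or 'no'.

Compute generation 1 and compare to generation 0 (given above):
Generation 1:
00000000
00000000
00000000
00011000
00010100
00001000
00000000
The grids are IDENTICAL -> still life.

Answer: yes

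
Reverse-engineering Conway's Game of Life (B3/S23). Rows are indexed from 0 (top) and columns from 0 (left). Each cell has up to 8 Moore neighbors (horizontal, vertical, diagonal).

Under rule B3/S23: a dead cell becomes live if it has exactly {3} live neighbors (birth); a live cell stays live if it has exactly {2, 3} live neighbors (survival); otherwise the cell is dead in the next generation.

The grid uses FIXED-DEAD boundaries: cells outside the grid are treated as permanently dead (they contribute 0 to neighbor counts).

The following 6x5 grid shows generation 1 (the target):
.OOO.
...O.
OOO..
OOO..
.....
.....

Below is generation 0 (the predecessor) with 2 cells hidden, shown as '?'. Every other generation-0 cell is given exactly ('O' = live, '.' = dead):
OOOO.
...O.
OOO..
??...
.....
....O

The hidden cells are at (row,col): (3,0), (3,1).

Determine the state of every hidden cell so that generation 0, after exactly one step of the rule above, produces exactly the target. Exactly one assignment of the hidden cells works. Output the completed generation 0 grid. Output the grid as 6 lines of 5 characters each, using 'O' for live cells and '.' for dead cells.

Hidden generation-0 cells (in order): (3,0), (3,1).
A hidden cell only influences target cells in its own 3x3 neighborhood. Try each of the 2^2 = 4 assignments, step the completed generation 0 forward once under B3/S23, and compare with the target:
  (3,0)=. (3,1)=. -> step gives (2,0)='.' but target has 'O' -> reject
  (3,0)=. (3,1)=O -> step reproduces the target at every cell -> ACCEPT
  (3,0)=O (3,1)=. -> step gives (3,1)='.' but target has 'O' -> reject
  (3,0)=O (3,1)=O -> step gives (2,1)='.' but target has 'O' -> reject
Unique solution: (3,0)=dead, (3,1)=live.
Check: live-neighbor counts of every cell in the completed generation 0:
12322
46632
23321
33310
11111
00010
Applying B3/S23 to generation 0 with these counts gives:
.OOO.
...O.
OOO..
OOO..
.....
.....
which matches the target exactly.

Answer: OOOO.
...O.
OOO..
.O...
.....
....O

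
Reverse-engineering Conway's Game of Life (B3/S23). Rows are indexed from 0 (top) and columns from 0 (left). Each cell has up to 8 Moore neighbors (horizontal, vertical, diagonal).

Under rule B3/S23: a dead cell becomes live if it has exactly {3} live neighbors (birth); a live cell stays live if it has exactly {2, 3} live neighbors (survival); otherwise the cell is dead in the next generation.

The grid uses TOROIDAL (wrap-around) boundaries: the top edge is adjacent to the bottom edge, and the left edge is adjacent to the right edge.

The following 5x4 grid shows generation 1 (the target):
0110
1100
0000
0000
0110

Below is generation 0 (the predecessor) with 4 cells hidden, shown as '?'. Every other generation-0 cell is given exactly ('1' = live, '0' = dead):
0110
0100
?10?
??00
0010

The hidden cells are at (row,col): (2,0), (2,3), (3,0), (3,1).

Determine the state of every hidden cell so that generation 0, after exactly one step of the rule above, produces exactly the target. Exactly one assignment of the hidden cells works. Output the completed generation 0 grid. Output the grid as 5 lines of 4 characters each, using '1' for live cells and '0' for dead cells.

Answer: 0110
0100
0100
0000
0010

Derivation:
Hidden generation-0 cells (in order): (2,0), (2,3), (3,0), (3,1).
A hidden cell only influences target cells in its own 3x3 neighborhood. Try each of the 2^4 = 16 assignments, step the completed generation 0 forward once under B3/S23, and compare with the target:
  (2,0)=0 (2,3)=0 (3,0)=0 (3,1)=0 -> step reproduces the target at every cell -> ACCEPT
  (2,0)=0 (2,3)=0 (3,0)=0 (3,1)=1 -> step gives (2,0)='1' but target has '0' -> reject
  (2,0)=0 (2,3)=0 (3,0)=1 (3,1)=0 -> step gives (2,0)='1' but target has '0' -> reject
  (2,0)=0 (2,3)=0 (3,0)=1 (3,1)=1 -> step gives (2,1)='1' but target has '0' -> reject
  (2,0)=0 (2,3)=1 (3,0)=0 (3,1)=0 -> step gives (1,0)='0' but target has '1' -> reject
  (2,0)=0 (2,3)=1 (3,0)=0 (3,1)=1 -> step gives (1,0)='0' but target has '1' -> reject
  (2,0)=0 (2,3)=1 (3,0)=1 (3,1)=0 -> step gives (1,0)='0' but target has '1' -> reject
  (2,0)=0 (2,3)=1 (3,0)=1 (3,1)=1 -> step gives (1,0)='0' but target has '1' -> reject
  (2,0)=1 (2,3)=0 (3,0)=0 (3,1)=0 -> step gives (1,0)='0' but target has '1' -> reject
  (2,0)=1 (2,3)=0 (3,0)=0 (3,1)=1 -> step gives (1,0)='0' but target has '1' -> reject
  (2,0)=1 (2,3)=0 (3,0)=1 (3,1)=0 -> step gives (1,0)='0' but target has '1' -> reject
  (2,0)=1 (2,3)=0 (3,0)=1 (3,1)=1 -> step gives (1,0)='0' but target has '1' -> reject
  (2,0)=1 (2,3)=1 (3,0)=0 (3,1)=0 -> step gives (1,0)='0' but target has '1' -> reject
  (2,0)=1 (2,3)=1 (3,0)=0 (3,1)=1 -> step gives (1,0)='0' but target has '1' -> reject
  (2,0)=1 (2,3)=1 (3,0)=1 (3,1)=0 -> step gives (1,0)='0' but target has '1' -> reject
  (2,0)=1 (2,3)=1 (3,0)=1 (3,1)=1 -> step gives (1,0)='0' but target has '1' -> reject
Unique solution: (2,0)=dead, (2,3)=dead, (3,0)=dead, (3,1)=dead.
Check: live-neighbor counts of every cell in the completed generation 0:
2332
3341
2120
1221
1322
Applying B3/S23 to generation 0 with these counts gives:
0110
1100
0000
0000
0110
which matches the target exactly.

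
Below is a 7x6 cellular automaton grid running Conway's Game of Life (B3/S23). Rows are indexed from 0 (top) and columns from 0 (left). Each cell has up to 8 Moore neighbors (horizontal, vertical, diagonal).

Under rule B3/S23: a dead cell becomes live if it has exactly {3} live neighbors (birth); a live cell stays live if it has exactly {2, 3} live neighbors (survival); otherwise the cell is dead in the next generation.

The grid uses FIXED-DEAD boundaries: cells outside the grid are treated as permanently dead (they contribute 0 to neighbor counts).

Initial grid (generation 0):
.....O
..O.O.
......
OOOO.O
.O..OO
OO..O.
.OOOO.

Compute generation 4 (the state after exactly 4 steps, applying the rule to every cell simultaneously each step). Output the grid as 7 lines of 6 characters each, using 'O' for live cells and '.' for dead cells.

Simulating step by step:
Generation 0 (given above): 18 live cells
Generation 1: 13 live cells
......
......
....O.
OOOO.O
.....O
O.....
OOOOO.
Generation 2: 19 live cells
......
......
.OOOO.
.OOO.O
O.O.O.
O.OOO.
OOOO..
Generation 3: 12 live cells
......
..OO..
.O..O.
O....O
O....O
O...O.
O...O.
Generation 4: 18 live cells
(generation 4 grid is the final answer)

Answer: ......
..OO..
.OOOO.
OO..OO
OO..OO
OO..OO
......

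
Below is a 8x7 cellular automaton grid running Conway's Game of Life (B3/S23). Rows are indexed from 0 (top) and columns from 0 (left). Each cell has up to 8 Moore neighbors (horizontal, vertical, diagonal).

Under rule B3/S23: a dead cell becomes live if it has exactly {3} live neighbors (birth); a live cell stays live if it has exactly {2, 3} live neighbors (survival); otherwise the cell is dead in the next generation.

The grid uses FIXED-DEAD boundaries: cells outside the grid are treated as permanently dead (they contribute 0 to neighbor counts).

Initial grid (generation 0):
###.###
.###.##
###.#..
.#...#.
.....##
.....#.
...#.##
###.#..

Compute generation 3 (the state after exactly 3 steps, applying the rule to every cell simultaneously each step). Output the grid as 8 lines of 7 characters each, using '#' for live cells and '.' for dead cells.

Simulating step by step:
Generation 0 (given above): 27 live cells
Generation 1: 26 live cells
#...#.#
......#
#...#.#
###.###
....###
.......
.###.##
.#####.
Generation 2: 20 live cells
.....#.
......#
#..##.#
##.....
.#.##.#
..##...
.#...##
.#...##
Generation 3: 20 live cells
(generation 3 grid is the final answer)

Answer: .......
....#.#
##...#.
##.....
##.##..
.#.#..#
.#..###
.....##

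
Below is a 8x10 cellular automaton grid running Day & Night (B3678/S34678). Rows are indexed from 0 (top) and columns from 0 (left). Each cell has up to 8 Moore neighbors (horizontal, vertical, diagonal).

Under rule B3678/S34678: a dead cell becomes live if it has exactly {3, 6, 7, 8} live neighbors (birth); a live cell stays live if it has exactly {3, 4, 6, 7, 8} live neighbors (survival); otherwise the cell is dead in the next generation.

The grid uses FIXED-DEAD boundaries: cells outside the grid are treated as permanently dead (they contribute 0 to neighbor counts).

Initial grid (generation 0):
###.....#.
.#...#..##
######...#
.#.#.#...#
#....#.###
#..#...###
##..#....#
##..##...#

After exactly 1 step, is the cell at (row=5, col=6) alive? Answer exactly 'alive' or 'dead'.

Simulating step by step:
Generation 0 (given above): 38 live cells
Generation 1: 37 live cells
.#.......#
.##.....##
##.#.##..#
.#.###...#
.##....###
#...#.####
######...#
##........

Cell (5,6) at generation 1: 1 -> alive

Answer: alive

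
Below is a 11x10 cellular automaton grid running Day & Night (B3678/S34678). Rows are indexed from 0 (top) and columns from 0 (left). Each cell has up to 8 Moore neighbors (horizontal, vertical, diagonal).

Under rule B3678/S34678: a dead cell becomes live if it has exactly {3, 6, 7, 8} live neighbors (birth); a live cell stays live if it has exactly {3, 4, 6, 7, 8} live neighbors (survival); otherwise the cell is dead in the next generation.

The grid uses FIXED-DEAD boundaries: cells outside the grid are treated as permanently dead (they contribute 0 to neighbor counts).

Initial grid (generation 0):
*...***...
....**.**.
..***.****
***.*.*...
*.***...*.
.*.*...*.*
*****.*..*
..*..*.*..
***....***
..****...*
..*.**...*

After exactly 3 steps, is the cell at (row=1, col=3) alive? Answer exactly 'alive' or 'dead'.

Simulating step by step:
Generation 0 (given above): 54 live cells
Generation 1: 45 live cells
....****..
.....**.**
..*.***.*.
...**....*
**..**.*..
..**.*....
.*.*****..
.*..*..*.*
.**..*..*.
..*.***..*
....**....
Generation 2: 47 live cells
.....****.
...*.****.
....*.*.*.
.***.*.**.
.....**...
*.***.**..
...*.**.*.
**..*..*..
.**..*.***
.*..*.*...
...****...
Generation 3: 41 live cells
....**..*.
......****
....*..***
.....*.*..
.....*..*.
...***.*..
*..*.**...
.*.**..*.*
.*****.**.
....***.*.
....**....

Cell (1,3) at generation 3: 0 -> dead

Answer: dead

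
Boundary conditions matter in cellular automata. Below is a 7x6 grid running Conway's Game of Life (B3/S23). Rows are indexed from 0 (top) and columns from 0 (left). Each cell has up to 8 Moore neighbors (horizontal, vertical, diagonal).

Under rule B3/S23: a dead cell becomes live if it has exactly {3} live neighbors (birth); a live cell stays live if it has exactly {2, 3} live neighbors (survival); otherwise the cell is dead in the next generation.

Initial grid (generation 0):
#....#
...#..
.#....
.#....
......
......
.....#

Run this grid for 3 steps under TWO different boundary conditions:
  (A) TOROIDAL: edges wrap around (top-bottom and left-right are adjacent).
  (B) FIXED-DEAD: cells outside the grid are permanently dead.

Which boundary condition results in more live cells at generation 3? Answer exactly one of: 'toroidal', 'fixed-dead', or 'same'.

Under TOROIDAL boundary, generation 3:
.#....
##....
......
......
......
......
.....#
Population = 4

Under FIXED-DEAD boundary, generation 3:
......
......
......
......
......
......
......
Population = 0

Comparison: toroidal=4, fixed-dead=0 -> toroidal

Answer: toroidal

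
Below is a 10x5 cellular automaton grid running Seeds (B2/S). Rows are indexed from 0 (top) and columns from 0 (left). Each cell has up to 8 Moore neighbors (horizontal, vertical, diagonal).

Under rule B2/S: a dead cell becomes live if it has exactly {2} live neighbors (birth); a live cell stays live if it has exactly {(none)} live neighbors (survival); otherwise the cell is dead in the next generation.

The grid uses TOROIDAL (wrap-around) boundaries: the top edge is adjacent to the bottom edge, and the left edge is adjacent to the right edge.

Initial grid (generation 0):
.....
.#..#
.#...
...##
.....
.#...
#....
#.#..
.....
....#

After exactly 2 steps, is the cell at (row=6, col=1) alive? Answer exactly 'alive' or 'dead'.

Answer: alive

Derivation:
Simulating step by step:
Generation 0 (given above): 10 live cells
Generation 1: 17 live cells
...##
..#..
.....
#.#..
#.###
#....
..#.#
....#
##.##
.....
Generation 2: 7 live cells
..#..
....#
..##.
.....
.....
.....
.#...
.....
..#..
.#...

Cell (6,1) at generation 2: 1 -> alive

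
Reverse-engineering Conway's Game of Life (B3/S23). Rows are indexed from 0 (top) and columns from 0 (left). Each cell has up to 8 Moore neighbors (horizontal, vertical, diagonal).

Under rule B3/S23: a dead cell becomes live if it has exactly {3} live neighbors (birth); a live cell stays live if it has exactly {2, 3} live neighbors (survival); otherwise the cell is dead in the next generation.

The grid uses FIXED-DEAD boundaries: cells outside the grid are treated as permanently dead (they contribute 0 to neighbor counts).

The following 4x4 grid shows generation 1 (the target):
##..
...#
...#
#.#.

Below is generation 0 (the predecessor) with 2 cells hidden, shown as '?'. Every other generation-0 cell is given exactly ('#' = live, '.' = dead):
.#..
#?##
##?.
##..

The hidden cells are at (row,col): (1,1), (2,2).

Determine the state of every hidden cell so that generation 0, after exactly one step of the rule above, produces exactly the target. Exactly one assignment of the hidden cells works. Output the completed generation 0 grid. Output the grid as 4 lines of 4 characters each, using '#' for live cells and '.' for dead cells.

Hidden generation-0 cells (in order): (1,1), (2,2).
A hidden cell only influences target cells in its own 3x3 neighborhood. Try each of the 2^2 = 4 assignments, step the completed generation 0 forward once under B3/S23, and compare with the target:
  (1,1)=. (2,2)=. -> step gives (0,0)='.' but target has '#' -> reject
  (1,1)=. (2,2)=# -> step gives (0,0)='.' but target has '#' -> reject
  (1,1)=# (2,2)=. -> step gives (1,3)='.' but target has '#' -> reject
  (1,1)=# (2,2)=# -> step reproduces the target at every cell -> ACCEPT
Unique solution: (1,1)=live, (2,2)=live.
Check: live-neighbor counts of every cell in the completed generation 0:
3342
4652
5753
3431
Applying B3/S23 to generation 0 with these counts gives:
##..
...#
...#
#.#.
which matches the target exactly.

Answer: .#..
####
###.
##..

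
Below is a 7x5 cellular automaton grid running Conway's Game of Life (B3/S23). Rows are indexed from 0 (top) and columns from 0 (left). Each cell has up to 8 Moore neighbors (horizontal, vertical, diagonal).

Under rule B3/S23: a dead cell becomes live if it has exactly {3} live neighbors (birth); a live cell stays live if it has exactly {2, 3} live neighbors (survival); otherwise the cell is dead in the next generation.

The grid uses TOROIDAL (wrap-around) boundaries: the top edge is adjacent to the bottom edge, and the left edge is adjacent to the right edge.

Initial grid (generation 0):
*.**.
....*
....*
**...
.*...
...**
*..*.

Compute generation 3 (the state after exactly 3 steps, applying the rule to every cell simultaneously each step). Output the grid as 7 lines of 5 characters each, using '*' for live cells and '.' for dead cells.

Answer: ..**.
.**..
.*..*
.****
..**.
.....
.....

Derivation:
Simulating step by step:
Generation 0 (given above): 12 live cells
Generation 1: 18 live cells
****.
*...*
....*
**...
.**.*
*.***
**...
Generation 2: 9 live cells
..**.
..*..
.*..*
.****
.....
.....
.....
Generation 3: 12 live cells
(generation 3 grid is the final answer)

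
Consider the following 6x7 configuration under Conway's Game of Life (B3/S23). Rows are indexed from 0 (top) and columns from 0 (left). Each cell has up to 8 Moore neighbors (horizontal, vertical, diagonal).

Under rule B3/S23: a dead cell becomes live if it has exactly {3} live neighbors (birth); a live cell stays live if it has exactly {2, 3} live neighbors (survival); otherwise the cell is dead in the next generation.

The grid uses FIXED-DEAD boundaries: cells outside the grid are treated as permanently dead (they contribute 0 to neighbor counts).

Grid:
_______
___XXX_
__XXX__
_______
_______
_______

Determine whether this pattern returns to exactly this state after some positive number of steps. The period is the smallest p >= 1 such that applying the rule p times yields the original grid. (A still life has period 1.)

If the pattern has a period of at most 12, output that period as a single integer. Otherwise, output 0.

Simulating and comparing each generation to the original:
Gen 0 (original, given above): 6 live cells
Gen 1: 6 live cells, differs from original
Gen 2: 6 live cells, MATCHES original -> period = 2

Answer: 2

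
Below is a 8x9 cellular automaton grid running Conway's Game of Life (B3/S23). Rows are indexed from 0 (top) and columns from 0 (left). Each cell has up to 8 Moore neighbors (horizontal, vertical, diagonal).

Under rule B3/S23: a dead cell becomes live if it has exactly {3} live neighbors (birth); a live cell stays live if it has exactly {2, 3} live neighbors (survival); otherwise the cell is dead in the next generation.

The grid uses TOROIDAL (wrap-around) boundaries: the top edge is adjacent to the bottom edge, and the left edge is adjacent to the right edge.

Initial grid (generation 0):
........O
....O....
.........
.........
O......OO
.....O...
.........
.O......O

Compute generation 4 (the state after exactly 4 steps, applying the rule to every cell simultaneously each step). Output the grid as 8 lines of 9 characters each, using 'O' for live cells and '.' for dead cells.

Answer: .........
.........
.........
.........
O......OO
.........
.........
.........

Derivation:
Simulating step by step:
Generation 0 (given above): 8 live cells
Generation 1: 5 live cells
O........
.........
.........
........O
........O
........O
.........
O........
Generation 2: 3 live cells
.........
.........
.........
.........
O......OO
.........
.........
.........
Generation 3: 3 live cells
.........
.........
.........
........O
........O
........O
.........
.........
Generation 4: 3 live cells
(generation 4 grid is the final answer)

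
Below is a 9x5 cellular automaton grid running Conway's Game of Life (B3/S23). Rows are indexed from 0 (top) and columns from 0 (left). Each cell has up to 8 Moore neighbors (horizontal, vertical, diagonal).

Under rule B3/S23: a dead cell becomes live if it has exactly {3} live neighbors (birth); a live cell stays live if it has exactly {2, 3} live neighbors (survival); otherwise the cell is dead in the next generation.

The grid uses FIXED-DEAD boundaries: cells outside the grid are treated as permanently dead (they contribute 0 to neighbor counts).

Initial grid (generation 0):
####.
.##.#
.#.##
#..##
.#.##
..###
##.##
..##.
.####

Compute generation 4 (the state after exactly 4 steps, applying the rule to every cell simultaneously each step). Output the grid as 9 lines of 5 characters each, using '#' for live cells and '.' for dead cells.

Answer: .....
##...
#.#..
#.##.
#.##.
..##.
..#..
.#...
.....

Derivation:
Simulating step by step:
Generation 0 (given above): 29 live cells
Generation 1: 13 live cells
#..#.
....#
##...
##...
.#...
#....
.#...
#....
.#..#
Generation 2: 12 live cells
.....
##...
##...
..#..
.#...
##...
##...
##...
.....
Generation 3: 13 live cells
.....
##...
#.#..
#.#..
###..
..#..
..#..
##...
.....
Generation 4: 14 live cells
(generation 4 grid is the final answer)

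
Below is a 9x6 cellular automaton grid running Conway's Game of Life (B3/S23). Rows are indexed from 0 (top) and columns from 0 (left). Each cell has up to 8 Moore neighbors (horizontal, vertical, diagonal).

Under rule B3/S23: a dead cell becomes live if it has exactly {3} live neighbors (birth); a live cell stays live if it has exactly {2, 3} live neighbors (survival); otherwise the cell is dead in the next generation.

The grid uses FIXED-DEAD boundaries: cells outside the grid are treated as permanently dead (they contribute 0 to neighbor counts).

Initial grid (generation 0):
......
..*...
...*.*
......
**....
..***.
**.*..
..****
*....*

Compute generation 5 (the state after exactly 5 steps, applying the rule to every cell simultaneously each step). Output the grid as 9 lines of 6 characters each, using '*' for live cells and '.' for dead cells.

Answer: ......
......
......
......
.***..
....**
*...**
**.*..
..***.

Derivation:
Simulating step by step:
Generation 0 (given above): 17 live cells
Generation 1: 13 live cells
......
......
......
......
.***..
...**.
.*...*
*.**.*
...*.*
Generation 2: 15 live cells
......
......
......
..*...
..***.
.*.**.
.*...*
.***.*
..**..
Generation 3: 13 live cells
......
......
......
..*...
.*..*.
.*...*
**...*
.*.*..
.*.**.
Generation 4: 13 live cells
......
......
......
......
.**...
.**.**
**..*.
.*.*..
...**.
Generation 5: 14 live cells
(generation 5 grid is the final answer)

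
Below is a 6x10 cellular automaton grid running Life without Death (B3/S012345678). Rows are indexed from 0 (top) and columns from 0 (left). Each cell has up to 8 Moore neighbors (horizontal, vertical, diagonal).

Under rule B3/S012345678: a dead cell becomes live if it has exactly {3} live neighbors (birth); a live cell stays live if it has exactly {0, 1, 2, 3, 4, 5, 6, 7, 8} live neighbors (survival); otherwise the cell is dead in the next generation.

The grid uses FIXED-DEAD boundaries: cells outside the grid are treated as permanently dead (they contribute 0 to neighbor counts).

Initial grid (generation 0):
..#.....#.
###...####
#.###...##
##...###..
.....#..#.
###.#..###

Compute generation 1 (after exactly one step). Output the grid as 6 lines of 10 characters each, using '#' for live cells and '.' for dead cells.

Answer: ..#.....##
###...####
#.###...##
####.###.#
..#.##..##
###.#..###

Derivation:
Simulating step by step:
Generation 0 (given above): 29 live cells
Generation 1: 36 live cells
(generation 1 grid is the final answer)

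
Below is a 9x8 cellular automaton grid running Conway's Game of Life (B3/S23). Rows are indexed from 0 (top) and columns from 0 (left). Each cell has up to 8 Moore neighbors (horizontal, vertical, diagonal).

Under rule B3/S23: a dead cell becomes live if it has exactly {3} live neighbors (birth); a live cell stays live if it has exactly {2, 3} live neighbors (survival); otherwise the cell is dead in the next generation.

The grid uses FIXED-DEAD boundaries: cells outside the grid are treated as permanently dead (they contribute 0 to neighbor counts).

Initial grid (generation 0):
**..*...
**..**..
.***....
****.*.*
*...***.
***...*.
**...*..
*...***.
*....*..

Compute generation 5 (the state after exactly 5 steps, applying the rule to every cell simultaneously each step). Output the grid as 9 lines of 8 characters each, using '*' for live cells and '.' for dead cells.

Answer: ........
........
.....**.
...*....
...*.*..
....**..
...*.*..
....*...
........

Derivation:
Simulating step by step:
Generation 0 (given above): 33 live cells
Generation 1: 23 live cells
**..**..
....**..
.....**.
*....*..
....*..*
..*.*.*.
..*.*...
*...*.*.
....***.
Generation 2: 15 live cells
....**..
........
......*.
....**..
...**.*.
....*...
.*..*...
....*.*.
....*.*.
Generation 3: 11 live cells
........
.....*..
.....*..
...**.*.
...*....
....*...
...**...
...**...
........
Generation 4: 11 live cells
........
........
.....**.
...***..
...*.*..
....*...
.....*..
...**...
........
Generation 5: 10 live cells
(generation 5 grid is the final answer)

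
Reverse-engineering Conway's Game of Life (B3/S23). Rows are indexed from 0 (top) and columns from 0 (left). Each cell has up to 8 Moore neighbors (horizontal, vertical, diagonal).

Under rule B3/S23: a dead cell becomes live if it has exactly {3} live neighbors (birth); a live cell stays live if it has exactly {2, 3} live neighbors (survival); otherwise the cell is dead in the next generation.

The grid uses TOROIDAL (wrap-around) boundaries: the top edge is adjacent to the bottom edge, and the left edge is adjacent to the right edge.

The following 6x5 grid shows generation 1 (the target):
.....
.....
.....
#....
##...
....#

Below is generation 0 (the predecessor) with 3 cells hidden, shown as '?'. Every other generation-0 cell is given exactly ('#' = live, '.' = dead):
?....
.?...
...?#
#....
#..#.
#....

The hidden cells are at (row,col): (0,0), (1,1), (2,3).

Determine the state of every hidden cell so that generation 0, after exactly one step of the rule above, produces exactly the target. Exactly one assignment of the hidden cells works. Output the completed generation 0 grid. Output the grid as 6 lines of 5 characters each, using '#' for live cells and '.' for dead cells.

Answer: .....
.....
....#
#....
#..#.
#....

Derivation:
Hidden generation-0 cells (in order): (0,0), (1,1), (2,3).
A hidden cell only influences target cells in its own 3x3 neighborhood. Try each of the 2^3 = 8 assignments, step the completed generation 0 forward once under B3/S23, and compare with the target:
  (0,0)=. (1,1)=. (2,3)=. -> step reproduces the target at every cell -> ACCEPT
  (0,0)=. (1,1)=. (2,3)=# -> step gives (2,4)='#' but target has '.' -> reject
  (0,0)=. (1,1)=# (2,3)=. -> step gives (2,0)='#' but target has '.' -> reject
  (0,0)=. (1,1)=# (2,3)=# -> step gives (2,0)='#' but target has '.' -> reject
  (0,0)=# (1,1)=. (2,3)=. -> step gives (5,0)='#' but target has '.' -> reject
  (0,0)=# (1,1)=. (2,3)=# -> step gives (1,4)='#' but target has '.' -> reject
  (0,0)=# (1,1)=# (2,3)=. -> step gives (0,0)='#' but target has '.' -> reject
  (0,0)=# (1,1)=# (2,3)=# -> step gives (0,0)='#' but target has '.' -> reject
Unique solution: (0,0)=dead, (1,1)=dead, (2,3)=dead.
Check: live-neighbor counts of every cell in the completed generation 0:
11001
10011
21011
22124
23104
12113
Applying B3/S23 to generation 0 with these counts gives:
.....
.....
.....
#....
##...
....#
which matches the target exactly.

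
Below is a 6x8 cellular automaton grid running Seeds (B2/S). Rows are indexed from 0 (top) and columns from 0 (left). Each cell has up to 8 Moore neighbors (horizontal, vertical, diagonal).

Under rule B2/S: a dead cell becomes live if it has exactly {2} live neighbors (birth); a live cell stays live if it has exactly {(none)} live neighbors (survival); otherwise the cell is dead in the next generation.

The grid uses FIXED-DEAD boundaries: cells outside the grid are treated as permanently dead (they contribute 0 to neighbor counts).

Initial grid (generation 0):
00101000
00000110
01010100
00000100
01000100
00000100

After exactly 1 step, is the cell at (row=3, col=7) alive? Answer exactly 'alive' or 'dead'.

Simulating step by step:
Generation 0 (given above): 11 live cells
Generation 1: 8 live cells
00010010
01000000
00100000
11000000
00000000
00001010

Cell (3,7) at generation 1: 0 -> dead

Answer: dead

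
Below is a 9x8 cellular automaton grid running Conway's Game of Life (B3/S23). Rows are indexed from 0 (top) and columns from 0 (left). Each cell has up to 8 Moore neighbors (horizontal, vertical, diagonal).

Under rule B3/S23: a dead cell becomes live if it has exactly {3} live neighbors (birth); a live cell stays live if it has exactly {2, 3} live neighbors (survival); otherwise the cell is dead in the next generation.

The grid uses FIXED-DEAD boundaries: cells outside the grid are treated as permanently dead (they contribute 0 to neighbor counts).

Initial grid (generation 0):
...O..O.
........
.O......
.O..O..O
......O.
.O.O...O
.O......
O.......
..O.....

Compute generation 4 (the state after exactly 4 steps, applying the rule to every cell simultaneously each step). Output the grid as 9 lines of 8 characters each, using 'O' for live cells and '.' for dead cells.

Answer: ........
........
........
........
..O.....
.OO.....
O..O....
O.......
.O......

Derivation:
Simulating step by step:
Generation 0 (given above): 13 live cells
Generation 1: 8 live cells
........
........
........
........
..O...OO
..O.....
OOO.....
.O......
........
Generation 2: 7 live cells
........
........
........
........
........
..OO....
O.O.....
OOO.....
........
Generation 3: 7 live cells
........
........
........
........
........
.OOO....
O.......
O.O.....
.O......
Generation 4: 7 live cells
(generation 4 grid is the final answer)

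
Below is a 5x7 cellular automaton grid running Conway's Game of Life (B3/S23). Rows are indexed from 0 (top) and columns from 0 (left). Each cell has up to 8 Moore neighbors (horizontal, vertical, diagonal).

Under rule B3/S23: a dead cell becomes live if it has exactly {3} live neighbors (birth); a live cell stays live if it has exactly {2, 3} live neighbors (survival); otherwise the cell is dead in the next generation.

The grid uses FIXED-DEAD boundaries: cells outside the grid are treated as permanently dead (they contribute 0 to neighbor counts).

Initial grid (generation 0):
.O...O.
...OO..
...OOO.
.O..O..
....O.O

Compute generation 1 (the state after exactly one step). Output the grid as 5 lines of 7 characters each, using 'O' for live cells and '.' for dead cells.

Simulating step by step:
Generation 0 (given above): 11 live cells
Generation 1: 6 live cells
(generation 1 grid is the final answer)

Answer: ....O..
..OO...
..O..O.
.......
.....O.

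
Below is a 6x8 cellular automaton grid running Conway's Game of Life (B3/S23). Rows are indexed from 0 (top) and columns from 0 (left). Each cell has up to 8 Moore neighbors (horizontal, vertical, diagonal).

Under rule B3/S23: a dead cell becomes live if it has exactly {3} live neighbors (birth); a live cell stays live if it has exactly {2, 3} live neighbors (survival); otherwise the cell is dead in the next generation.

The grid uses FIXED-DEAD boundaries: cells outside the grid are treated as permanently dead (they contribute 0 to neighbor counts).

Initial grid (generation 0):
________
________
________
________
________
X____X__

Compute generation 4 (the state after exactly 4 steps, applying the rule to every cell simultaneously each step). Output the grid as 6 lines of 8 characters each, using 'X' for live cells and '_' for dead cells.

Answer: ________
________
________
________
________
________

Derivation:
Simulating step by step:
Generation 0 (given above): 2 live cells
Generation 1: 0 live cells
________
________
________
________
________
________
Generation 2: 0 live cells
________
________
________
________
________
________
Generation 3: 0 live cells
________
________
________
________
________
________
Generation 4: 0 live cells
(generation 4 grid is the final answer)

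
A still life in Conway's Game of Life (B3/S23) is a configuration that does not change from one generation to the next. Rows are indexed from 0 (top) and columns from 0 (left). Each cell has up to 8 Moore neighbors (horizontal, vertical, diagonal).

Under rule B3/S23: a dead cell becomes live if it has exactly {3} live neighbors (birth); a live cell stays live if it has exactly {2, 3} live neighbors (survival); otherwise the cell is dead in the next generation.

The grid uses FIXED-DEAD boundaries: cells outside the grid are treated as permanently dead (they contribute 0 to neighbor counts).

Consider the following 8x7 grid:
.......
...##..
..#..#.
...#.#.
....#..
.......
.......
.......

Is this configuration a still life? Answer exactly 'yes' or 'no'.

Compute generation 1 and compare to generation 0 (given above):
Generation 1:
.......
...##..
..#..#.
...#.#.
....#..
.......
.......
.......
The grids are IDENTICAL -> still life.

Answer: yes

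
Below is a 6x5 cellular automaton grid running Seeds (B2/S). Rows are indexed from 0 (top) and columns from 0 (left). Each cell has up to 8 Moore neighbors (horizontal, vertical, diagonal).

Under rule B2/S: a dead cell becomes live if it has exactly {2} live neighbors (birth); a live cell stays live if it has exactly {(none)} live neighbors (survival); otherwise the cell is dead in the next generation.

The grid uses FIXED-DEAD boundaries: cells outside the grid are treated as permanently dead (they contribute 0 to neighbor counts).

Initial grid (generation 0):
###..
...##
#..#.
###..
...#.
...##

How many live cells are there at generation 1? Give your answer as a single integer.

Simulating step by step:
Generation 0 (given above): 13 live cells
Generation 1: 4 live cells
....#
.....
.....
....#
#....
..#..
Population at generation 1: 4

Answer: 4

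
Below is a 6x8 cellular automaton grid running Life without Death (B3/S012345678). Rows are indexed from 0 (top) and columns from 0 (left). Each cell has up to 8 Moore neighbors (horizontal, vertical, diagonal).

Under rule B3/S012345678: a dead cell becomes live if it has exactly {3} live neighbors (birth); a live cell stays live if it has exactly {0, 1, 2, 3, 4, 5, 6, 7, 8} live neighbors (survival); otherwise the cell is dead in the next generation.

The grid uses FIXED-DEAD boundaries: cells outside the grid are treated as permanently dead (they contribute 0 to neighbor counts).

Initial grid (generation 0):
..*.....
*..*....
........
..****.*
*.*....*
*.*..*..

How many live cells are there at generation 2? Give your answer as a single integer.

Answer: 23

Derivation:
Simulating step by step:
Generation 0 (given above): 14 live cells
Generation 1: 18 live cells
..*.....
*..*....
..*.....
.*******
*.*..*.*
*.*..*..
Generation 2: 23 live cells
..*.....
****....
..*..**.
.*******
*.*..*.*
*.*..**.
Population at generation 2: 23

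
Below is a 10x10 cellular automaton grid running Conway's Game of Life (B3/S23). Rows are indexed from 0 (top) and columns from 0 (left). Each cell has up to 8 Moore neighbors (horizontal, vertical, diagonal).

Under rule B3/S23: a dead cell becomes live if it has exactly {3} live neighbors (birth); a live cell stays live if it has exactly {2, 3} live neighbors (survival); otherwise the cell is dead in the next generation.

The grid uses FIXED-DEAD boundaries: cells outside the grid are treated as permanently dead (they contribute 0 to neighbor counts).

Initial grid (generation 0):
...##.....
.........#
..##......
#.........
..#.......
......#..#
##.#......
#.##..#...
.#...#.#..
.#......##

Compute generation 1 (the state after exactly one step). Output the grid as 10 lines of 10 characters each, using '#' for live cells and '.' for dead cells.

Simulating step by step:
Generation 0 (given above): 22 live cells
Generation 1: 20 live cells
(generation 1 grid is the final answer)

Answer: ..........
..#.#.....
..........
.###......
..........
.##.......
##.#......
#..##.#...
##....###.
........#.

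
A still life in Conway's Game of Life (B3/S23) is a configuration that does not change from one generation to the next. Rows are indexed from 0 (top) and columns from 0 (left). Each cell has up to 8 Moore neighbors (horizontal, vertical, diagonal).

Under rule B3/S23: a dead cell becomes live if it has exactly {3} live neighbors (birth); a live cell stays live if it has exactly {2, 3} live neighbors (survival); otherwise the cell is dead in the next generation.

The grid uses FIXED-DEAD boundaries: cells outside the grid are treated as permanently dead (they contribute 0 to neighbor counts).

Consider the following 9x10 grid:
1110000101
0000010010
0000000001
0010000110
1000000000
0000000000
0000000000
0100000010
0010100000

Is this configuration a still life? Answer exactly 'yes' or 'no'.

Answer: no

Derivation:
Compute generation 1 and compare to generation 0 (given above):
Generation 1:
0100000010
0100000011
0000000101
0000000010
0000000000
0000000000
0000000000
0000000000
0000000000
Cell (0,0) differs: gen0=1 vs gen1=0 -> NOT a still life.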